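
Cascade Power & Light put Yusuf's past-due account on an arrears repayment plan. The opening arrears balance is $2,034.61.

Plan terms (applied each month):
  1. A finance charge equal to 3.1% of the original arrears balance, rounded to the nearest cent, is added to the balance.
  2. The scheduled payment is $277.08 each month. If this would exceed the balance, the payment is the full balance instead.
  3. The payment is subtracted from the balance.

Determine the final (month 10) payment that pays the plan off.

# | Opening | Interest | Payment | End bal
1 | $2,034.61 | $63.07 | $277.08 | $1,820.60
2 | $1,820.60 | $63.07 | $277.08 | $1,606.59
3 | $1,606.59 | $63.07 | $277.08 | $1,392.58
4 | $1,392.58 | $63.07 | $277.08 | $1,178.57
5 | $1,178.57 | $63.07 | $277.08 | $964.56
6 | $964.56 | $63.07 | $277.08 | $750.55
7 | $750.55 | $63.07 | $277.08 | $536.54
8 | $536.54 | $63.07 | $277.08 | $322.53
9 | $322.53 | $63.07 | $277.08 | $108.52
10 | $108.52 | $63.07 | $171.59 | $0.00

$171.59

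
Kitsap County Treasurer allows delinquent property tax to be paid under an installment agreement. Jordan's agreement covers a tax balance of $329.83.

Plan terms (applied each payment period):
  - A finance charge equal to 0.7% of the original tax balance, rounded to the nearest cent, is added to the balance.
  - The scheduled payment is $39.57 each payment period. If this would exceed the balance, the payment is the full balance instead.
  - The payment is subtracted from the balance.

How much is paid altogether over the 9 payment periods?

Payment period 1: opening $329.83; interest $2.31 → $332.14; payment $39.57; balance $292.57
Payment period 2: opening $292.57; interest $2.31 → $294.88; payment $39.57; balance $255.31
Payment period 3: opening $255.31; interest $2.31 → $257.62; payment $39.57; balance $218.05
Payment period 4: opening $218.05; interest $2.31 → $220.36; payment $39.57; balance $180.79
Payment period 5: opening $180.79; interest $2.31 → $183.10; payment $39.57; balance $143.53
Payment period 6: opening $143.53; interest $2.31 → $145.84; payment $39.57; balance $106.27
Payment period 7: opening $106.27; interest $2.31 → $108.58; payment $39.57; balance $69.01
Payment period 8: opening $69.01; interest $2.31 → $71.32; payment $39.57; balance $31.75
Payment period 9: opening $31.75; interest $2.31 → $34.06; payment $34.06; balance $0.00
Total paid: $350.62

$350.62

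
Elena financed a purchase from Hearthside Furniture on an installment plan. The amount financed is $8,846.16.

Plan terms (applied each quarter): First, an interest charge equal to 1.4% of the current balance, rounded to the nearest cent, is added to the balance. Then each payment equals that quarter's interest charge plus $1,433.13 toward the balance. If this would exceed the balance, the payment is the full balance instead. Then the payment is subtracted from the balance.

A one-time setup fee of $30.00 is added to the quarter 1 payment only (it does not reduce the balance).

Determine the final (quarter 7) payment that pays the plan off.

$250.84

Quarter 1: opening $8,846.16; interest $123.85 → $8,970.01; payment $1,556.98 (+ $30.00 fee); balance $7,413.03
Quarter 2: opening $7,413.03; interest $103.78 → $7,516.81; payment $1,536.91; balance $5,979.90
Quarter 3: opening $5,979.90; interest $83.72 → $6,063.62; payment $1,516.85; balance $4,546.77
Quarter 4: opening $4,546.77; interest $63.65 → $4,610.42; payment $1,496.78; balance $3,113.64
Quarter 5: opening $3,113.64; interest $43.59 → $3,157.23; payment $1,476.72; balance $1,680.51
Quarter 6: opening $1,680.51; interest $23.53 → $1,704.04; payment $1,456.66; balance $247.38
Quarter 7: opening $247.38; interest $3.46 → $250.84; payment $250.84; balance $0.00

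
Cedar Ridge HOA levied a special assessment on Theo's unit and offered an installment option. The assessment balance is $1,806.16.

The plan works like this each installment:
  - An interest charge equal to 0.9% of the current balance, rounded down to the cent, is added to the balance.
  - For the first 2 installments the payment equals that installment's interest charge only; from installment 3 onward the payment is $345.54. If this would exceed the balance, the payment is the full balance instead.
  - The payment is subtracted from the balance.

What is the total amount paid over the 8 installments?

$1,891.18

# | Opening | Interest | Payment | End bal
1 | $1,806.16 | $16.25 | $16.25 | $1,806.16
2 | $1,806.16 | $16.25 | $16.25 | $1,806.16
3 | $1,806.16 | $16.25 | $345.54 | $1,476.87
4 | $1,476.87 | $13.29 | $345.54 | $1,144.62
5 | $1,144.62 | $10.30 | $345.54 | $809.38
6 | $809.38 | $7.28 | $345.54 | $471.12
7 | $471.12 | $4.24 | $345.54 | $129.82
8 | $129.82 | $1.16 | $130.98 | $0.00
Total paid: $1,891.18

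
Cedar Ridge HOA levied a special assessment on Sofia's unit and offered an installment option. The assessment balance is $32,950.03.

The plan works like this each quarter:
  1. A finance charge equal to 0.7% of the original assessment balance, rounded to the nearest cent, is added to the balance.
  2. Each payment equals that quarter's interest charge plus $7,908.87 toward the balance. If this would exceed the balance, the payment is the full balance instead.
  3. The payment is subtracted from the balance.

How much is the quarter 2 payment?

$8,139.52

Quarter 1: opening $32,950.03; interest $230.65 → $33,180.68; payment $8,139.52; balance $25,041.16
Quarter 2: opening $25,041.16; interest $230.65 → $25,271.81; payment $8,139.52; balance $17,132.29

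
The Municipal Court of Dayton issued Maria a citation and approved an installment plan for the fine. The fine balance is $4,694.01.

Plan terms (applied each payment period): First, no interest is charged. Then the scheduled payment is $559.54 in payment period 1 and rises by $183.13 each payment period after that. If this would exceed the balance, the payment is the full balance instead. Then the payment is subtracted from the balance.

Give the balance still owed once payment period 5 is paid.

$65.01

Payment period 1: opening $4,694.01; payment $559.54; balance $4,134.47
Payment period 2: opening $4,134.47; payment $742.67; balance $3,391.80
Payment period 3: opening $3,391.80; payment $925.80; balance $2,466.00
Payment period 4: opening $2,466.00; payment $1,108.93; balance $1,357.07
Payment period 5: opening $1,357.07; payment $1,292.06; balance $65.01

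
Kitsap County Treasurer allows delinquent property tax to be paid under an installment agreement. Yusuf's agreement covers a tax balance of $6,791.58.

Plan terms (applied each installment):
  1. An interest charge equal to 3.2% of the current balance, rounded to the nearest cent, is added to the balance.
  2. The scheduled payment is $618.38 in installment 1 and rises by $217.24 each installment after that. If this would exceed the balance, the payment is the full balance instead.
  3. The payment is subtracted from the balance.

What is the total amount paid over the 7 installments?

$7,777.31

Installment 1: $6,791.58 +$217.33 interest = $7,008.91; pay $618.38 → $6,390.53
Installment 2: $6,390.53 +$204.50 interest = $6,595.03; pay $835.62 → $5,759.41
Installment 3: $5,759.41 +$184.30 interest = $5,943.71; pay $1,052.86 → $4,890.85
Installment 4: $4,890.85 +$156.51 interest = $5,047.36; pay $1,270.10 → $3,777.26
Installment 5: $3,777.26 +$120.87 interest = $3,898.13; pay $1,487.34 → $2,410.79
Installment 6: $2,410.79 +$77.15 interest = $2,487.94; pay $1,704.58 → $783.36
Installment 7: $783.36 +$25.07 interest = $808.43; pay $808.43 → $0.00
Total paid: $7,777.31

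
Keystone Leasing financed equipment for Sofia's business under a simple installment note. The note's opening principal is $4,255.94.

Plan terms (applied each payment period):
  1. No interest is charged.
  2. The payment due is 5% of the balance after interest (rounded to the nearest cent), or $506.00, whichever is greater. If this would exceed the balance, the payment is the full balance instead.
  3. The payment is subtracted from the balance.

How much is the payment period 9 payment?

Payment period 1: $4,255.94 − $506.00 → $3,749.94
Payment period 2: $3,749.94 − $506.00 → $3,243.94
Payment period 3: $3,243.94 − $506.00 → $2,737.94
Payment period 4: $2,737.94 − $506.00 → $2,231.94
Payment period 5: $2,231.94 − $506.00 → $1,725.94
Payment period 6: $1,725.94 − $506.00 → $1,219.94
Payment period 7: $1,219.94 − $506.00 → $713.94
Payment period 8: $713.94 − $506.00 → $207.94
Payment period 9: $207.94 − $207.94 → $0.00

$207.94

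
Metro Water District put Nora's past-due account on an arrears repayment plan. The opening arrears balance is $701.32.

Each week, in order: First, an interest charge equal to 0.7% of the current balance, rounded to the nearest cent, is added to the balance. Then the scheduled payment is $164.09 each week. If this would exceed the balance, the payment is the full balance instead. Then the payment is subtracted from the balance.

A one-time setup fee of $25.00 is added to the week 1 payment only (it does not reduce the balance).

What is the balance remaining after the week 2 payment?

# | Opening | Interest | Payment | Fee | End bal
1 | $701.32 | $4.91 | $164.09 | $25.00 | $542.14
2 | $542.14 | $3.79 | $164.09 | — | $381.84

$381.84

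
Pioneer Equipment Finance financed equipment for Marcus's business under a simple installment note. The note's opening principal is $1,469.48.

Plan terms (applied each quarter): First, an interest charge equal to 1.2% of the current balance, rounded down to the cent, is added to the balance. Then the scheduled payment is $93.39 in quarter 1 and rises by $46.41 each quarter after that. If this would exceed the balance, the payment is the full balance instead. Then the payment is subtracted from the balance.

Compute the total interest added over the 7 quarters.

$84.20

# | Opening | Interest | Payment | End bal
1 | $1,469.48 | $17.63 | $93.39 | $1,393.72
2 | $1,393.72 | $16.72 | $139.80 | $1,270.64
3 | $1,270.64 | $15.24 | $186.21 | $1,099.67
4 | $1,099.67 | $13.19 | $232.62 | $880.24
5 | $880.24 | $10.56 | $279.03 | $611.77
6 | $611.77 | $7.34 | $325.44 | $293.67
7 | $293.67 | $3.52 | $297.19 | $0.00
Total interest: $17.63 + $16.72 + $15.24 + $13.19 + $10.56 + $7.34 + $3.52 = $84.20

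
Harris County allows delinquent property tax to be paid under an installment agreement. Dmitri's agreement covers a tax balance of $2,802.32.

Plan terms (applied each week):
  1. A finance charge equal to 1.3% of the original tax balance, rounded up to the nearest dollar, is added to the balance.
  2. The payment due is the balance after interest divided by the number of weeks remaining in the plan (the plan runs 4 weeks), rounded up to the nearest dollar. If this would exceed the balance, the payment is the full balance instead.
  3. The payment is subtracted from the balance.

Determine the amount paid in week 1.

$710.00

Week 1: $2,802.32 +$37.00 interest = $2,839.32; pay $710.00 → $2,129.32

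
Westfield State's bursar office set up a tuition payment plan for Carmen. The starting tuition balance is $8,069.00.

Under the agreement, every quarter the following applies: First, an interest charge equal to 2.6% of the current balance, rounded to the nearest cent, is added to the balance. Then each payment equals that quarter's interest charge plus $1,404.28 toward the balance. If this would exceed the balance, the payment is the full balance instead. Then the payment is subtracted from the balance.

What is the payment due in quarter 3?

$1,541.05

Quarter 1: $8,069.00 +$209.79 interest = $8,278.79; pay $1,614.07 → $6,664.72
Quarter 2: $6,664.72 +$173.28 interest = $6,838.00; pay $1,577.56 → $5,260.44
Quarter 3: $5,260.44 +$136.77 interest = $5,397.21; pay $1,541.05 → $3,856.16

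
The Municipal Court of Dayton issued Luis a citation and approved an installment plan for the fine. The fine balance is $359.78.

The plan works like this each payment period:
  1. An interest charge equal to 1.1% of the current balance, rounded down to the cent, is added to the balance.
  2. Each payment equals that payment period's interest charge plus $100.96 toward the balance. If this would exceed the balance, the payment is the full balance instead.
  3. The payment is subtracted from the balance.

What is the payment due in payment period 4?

# | Opening | Interest | Payment | End bal
1 | $359.78 | $3.95 | $104.91 | $258.82
2 | $258.82 | $2.84 | $103.80 | $157.86
3 | $157.86 | $1.73 | $102.69 | $56.90
4 | $56.90 | $0.62 | $57.52 | $0.00

$57.52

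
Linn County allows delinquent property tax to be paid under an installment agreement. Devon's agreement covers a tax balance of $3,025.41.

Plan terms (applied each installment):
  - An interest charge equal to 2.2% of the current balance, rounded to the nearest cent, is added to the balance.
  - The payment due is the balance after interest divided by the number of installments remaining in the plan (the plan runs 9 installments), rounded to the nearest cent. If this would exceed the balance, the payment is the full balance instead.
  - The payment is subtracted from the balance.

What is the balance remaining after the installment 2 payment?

# | Opening | Interest | Payment | End bal
1 | $3,025.41 | $66.56 | $343.55 | $2,748.42
2 | $2,748.42 | $60.47 | $351.11 | $2,457.78

$2,457.78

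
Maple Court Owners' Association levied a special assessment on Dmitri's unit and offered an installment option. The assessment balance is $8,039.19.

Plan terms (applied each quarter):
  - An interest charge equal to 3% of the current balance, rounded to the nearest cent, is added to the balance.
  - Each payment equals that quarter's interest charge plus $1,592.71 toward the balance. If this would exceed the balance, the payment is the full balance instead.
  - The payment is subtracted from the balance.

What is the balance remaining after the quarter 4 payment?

Quarter 1: $8,039.19 +$241.18 interest = $8,280.37; pay $1,833.89 → $6,446.48
Quarter 2: $6,446.48 +$193.39 interest = $6,639.87; pay $1,786.10 → $4,853.77
Quarter 3: $4,853.77 +$145.61 interest = $4,999.38; pay $1,738.32 → $3,261.06
Quarter 4: $3,261.06 +$97.83 interest = $3,358.89; pay $1,690.54 → $1,668.35

$1,668.35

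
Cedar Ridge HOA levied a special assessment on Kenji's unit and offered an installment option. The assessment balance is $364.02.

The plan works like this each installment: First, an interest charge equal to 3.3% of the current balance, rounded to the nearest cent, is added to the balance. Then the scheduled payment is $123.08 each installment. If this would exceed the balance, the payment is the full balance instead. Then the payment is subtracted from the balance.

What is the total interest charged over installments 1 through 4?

$25.57

Installment 1: opening $364.02; interest $12.01 → $376.03; payment $123.08; balance $252.95
Installment 2: opening $252.95; interest $8.35 → $261.30; payment $123.08; balance $138.22
Installment 3: opening $138.22; interest $4.56 → $142.78; payment $123.08; balance $19.70
Installment 4: opening $19.70; interest $0.65 → $20.35; payment $20.35; balance $0.00
Total interest: $12.01 + $8.35 + $4.56 + $0.65 = $25.57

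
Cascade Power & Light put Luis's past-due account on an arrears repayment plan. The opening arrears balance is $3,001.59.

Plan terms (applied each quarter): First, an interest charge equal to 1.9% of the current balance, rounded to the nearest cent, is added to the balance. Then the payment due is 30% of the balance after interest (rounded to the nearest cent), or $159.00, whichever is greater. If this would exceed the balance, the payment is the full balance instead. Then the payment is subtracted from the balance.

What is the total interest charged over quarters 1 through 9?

$186.56

# | Opening | Interest | Payment | End bal
1 | $3,001.59 | $57.03 | $917.59 | $2,141.03
2 | $2,141.03 | $40.68 | $654.51 | $1,527.20
3 | $1,527.20 | $29.02 | $466.87 | $1,089.35
4 | $1,089.35 | $20.70 | $333.02 | $777.03
5 | $777.03 | $14.76 | $237.54 | $554.25
6 | $554.25 | $10.53 | $169.43 | $395.35
7 | $395.35 | $7.51 | $159.00 | $243.86
8 | $243.86 | $4.63 | $159.00 | $89.49
9 | $89.49 | $1.70 | $91.19 | $0.00
Total interest: $57.03 + $40.68 + $29.02 + $20.70 + $14.76 + $10.53 + $7.51 + $4.63 + $1.70 = $186.56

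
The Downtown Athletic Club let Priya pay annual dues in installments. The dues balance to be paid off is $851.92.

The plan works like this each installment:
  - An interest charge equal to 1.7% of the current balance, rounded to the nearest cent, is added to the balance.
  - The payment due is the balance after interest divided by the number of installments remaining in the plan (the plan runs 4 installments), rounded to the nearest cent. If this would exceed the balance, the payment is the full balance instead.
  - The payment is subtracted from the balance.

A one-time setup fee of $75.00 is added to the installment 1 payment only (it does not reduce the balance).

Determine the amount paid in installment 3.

Installment 1: opening $851.92; interest $14.48 → $866.40; payment $216.60 (+ $75.00 fee); balance $649.80
Installment 2: opening $649.80; interest $11.05 → $660.85; payment $220.28; balance $440.57
Installment 3: opening $440.57; interest $7.49 → $448.06; payment $224.03; balance $224.03

$224.03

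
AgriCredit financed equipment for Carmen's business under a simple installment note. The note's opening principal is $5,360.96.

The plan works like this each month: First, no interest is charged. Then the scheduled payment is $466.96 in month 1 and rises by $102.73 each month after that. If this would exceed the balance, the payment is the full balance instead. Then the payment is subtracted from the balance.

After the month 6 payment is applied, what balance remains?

$1,018.25

Month 1: opening $5,360.96; payment $466.96; balance $4,894.00
Month 2: opening $4,894.00; payment $569.69; balance $4,324.31
Month 3: opening $4,324.31; payment $672.42; balance $3,651.89
Month 4: opening $3,651.89; payment $775.15; balance $2,876.74
Month 5: opening $2,876.74; payment $877.88; balance $1,998.86
Month 6: opening $1,998.86; payment $980.61; balance $1,018.25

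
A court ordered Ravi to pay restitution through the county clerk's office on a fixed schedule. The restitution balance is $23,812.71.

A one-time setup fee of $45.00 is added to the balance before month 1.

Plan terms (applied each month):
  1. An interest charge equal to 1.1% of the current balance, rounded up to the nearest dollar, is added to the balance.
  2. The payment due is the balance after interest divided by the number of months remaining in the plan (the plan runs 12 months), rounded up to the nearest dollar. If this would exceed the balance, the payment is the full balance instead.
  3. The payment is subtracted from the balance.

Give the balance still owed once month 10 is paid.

$4,435.71

Month 1: $23,857.71 +$263.00 interest = $24,120.71; pay $2,011.00 → $22,109.71
Month 2: $22,109.71 +$244.00 interest = $22,353.71; pay $2,033.00 → $20,320.71
Month 3: $20,320.71 +$224.00 interest = $20,544.71; pay $2,055.00 → $18,489.71
Month 4: $18,489.71 +$204.00 interest = $18,693.71; pay $2,078.00 → $16,615.71
Month 5: $16,615.71 +$183.00 interest = $16,798.71; pay $2,100.00 → $14,698.71
Month 6: $14,698.71 +$162.00 interest = $14,860.71; pay $2,123.00 → $12,737.71
Month 7: $12,737.71 +$141.00 interest = $12,878.71; pay $2,147.00 → $10,731.71
Month 8: $10,731.71 +$119.00 interest = $10,850.71; pay $2,171.00 → $8,679.71
Month 9: $8,679.71 +$96.00 interest = $8,775.71; pay $2,194.00 → $6,581.71
Month 10: $6,581.71 +$73.00 interest = $6,654.71; pay $2,219.00 → $4,435.71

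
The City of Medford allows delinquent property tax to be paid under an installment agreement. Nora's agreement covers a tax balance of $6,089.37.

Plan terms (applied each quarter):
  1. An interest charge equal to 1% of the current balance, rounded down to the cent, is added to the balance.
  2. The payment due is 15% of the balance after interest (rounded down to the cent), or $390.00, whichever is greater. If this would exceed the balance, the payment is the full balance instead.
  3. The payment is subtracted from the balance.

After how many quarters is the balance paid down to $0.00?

13

# | Opening | Interest | Payment | End bal
1 | $6,089.37 | $60.89 | $922.53 | $5,227.73
2 | $5,227.73 | $52.27 | $792.00 | $4,488.00
3 | $4,488.00 | $44.88 | $679.93 | $3,852.95
4 | $3,852.95 | $38.52 | $583.72 | $3,307.75
5 | $3,307.75 | $33.07 | $501.12 | $2,839.70
6 | $2,839.70 | $28.39 | $430.21 | $2,437.88
7 | $2,437.88 | $24.37 | $390.00 | $2,072.25
8 | $2,072.25 | $20.72 | $390.00 | $1,702.97
9 | $1,702.97 | $17.02 | $390.00 | $1,329.99
10 | $1,329.99 | $13.29 | $390.00 | $953.28
11 | $953.28 | $9.53 | $390.00 | $572.81
12 | $572.81 | $5.72 | $390.00 | $188.53
13 | $188.53 | $1.88 | $190.41 | $0.00
Balance reaches $0.00 in quarter 13.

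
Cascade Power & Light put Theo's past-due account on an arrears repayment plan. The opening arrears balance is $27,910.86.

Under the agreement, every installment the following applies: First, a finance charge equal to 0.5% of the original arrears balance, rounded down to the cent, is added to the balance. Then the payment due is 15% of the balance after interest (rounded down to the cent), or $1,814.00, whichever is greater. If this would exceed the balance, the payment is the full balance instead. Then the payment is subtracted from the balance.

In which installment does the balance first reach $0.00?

13

# | Opening | Interest | Payment | End bal
1 | $27,910.86 | $139.55 | $4,207.56 | $23,842.85
2 | $23,842.85 | $139.55 | $3,597.36 | $20,385.04
3 | $20,385.04 | $139.55 | $3,078.68 | $17,445.91
4 | $17,445.91 | $139.55 | $2,637.81 | $14,947.65
5 | $14,947.65 | $139.55 | $2,263.08 | $12,824.12
6 | $12,824.12 | $139.55 | $1,944.55 | $11,019.12
7 | $11,019.12 | $139.55 | $1,814.00 | $9,344.67
8 | $9,344.67 | $139.55 | $1,814.00 | $7,670.22
9 | $7,670.22 | $139.55 | $1,814.00 | $5,995.77
10 | $5,995.77 | $139.55 | $1,814.00 | $4,321.32
11 | $4,321.32 | $139.55 | $1,814.00 | $2,646.87
12 | $2,646.87 | $139.55 | $1,814.00 | $972.42
13 | $972.42 | $139.55 | $1,111.97 | $0.00
Balance reaches $0.00 in installment 13.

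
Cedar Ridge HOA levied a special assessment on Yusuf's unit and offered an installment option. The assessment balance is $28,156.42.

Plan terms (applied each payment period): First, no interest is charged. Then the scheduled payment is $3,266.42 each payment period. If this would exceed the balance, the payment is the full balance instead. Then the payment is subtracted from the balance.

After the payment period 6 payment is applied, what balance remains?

$8,557.90

# | Opening | Payment | End bal
1 | $28,156.42 | $3,266.42 | $24,890.00
2 | $24,890.00 | $3,266.42 | $21,623.58
3 | $21,623.58 | $3,266.42 | $18,357.16
4 | $18,357.16 | $3,266.42 | $15,090.74
5 | $15,090.74 | $3,266.42 | $11,824.32
6 | $11,824.32 | $3,266.42 | $8,557.90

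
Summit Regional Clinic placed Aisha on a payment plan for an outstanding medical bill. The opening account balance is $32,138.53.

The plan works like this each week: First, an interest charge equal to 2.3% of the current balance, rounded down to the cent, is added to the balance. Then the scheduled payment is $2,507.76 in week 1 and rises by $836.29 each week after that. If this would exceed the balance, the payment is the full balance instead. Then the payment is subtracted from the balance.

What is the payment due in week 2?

Week 1: $32,138.53 +$739.18 interest = $32,877.71; pay $2,507.76 → $30,369.95
Week 2: $30,369.95 +$698.50 interest = $31,068.45; pay $3,344.05 → $27,724.40

$3,344.05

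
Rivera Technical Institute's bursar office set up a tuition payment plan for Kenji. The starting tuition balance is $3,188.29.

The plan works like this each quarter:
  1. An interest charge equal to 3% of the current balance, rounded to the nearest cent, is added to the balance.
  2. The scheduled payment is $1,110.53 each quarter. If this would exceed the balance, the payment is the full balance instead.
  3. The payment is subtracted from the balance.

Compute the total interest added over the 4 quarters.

Quarter 1: $3,188.29 +$95.65 interest = $3,283.94; pay $1,110.53 → $2,173.41
Quarter 2: $2,173.41 +$65.20 interest = $2,238.61; pay $1,110.53 → $1,128.08
Quarter 3: $1,128.08 +$33.84 interest = $1,161.92; pay $1,110.53 → $51.39
Quarter 4: $51.39 +$1.54 interest = $52.93; pay $52.93 → $0.00
Total interest: $95.65 + $65.20 + $33.84 + $1.54 = $196.23

$196.23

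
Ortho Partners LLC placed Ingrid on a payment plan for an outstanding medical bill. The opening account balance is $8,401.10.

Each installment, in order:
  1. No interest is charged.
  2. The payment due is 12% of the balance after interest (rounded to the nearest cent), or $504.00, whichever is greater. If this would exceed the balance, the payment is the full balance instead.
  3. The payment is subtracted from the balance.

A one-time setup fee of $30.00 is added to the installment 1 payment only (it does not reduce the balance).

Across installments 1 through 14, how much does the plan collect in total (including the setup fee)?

Installment 1: opening $8,401.10; payment $1,008.13 (+ $30.00 fee); balance $7,392.97
Installment 2: opening $7,392.97; payment $887.16; balance $6,505.81
Installment 3: opening $6,505.81; payment $780.70; balance $5,725.11
Installment 4: opening $5,725.11; payment $687.01; balance $5,038.10
Installment 5: opening $5,038.10; payment $604.57; balance $4,433.53
Installment 6: opening $4,433.53; payment $532.02; balance $3,901.51
Installment 7: opening $3,901.51; payment $504.00; balance $3,397.51
Installment 8: opening $3,397.51; payment $504.00; balance $2,893.51
Installment 9: opening $2,893.51; payment $504.00; balance $2,389.51
Installment 10: opening $2,389.51; payment $504.00; balance $1,885.51
Installment 11: opening $1,885.51; payment $504.00; balance $1,381.51
Installment 12: opening $1,381.51; payment $504.00; balance $877.51
Installment 13: opening $877.51; payment $504.00; balance $373.51
Installment 14: opening $373.51; payment $373.51; balance $0.00
Total paid: $8,431.10

$8,431.10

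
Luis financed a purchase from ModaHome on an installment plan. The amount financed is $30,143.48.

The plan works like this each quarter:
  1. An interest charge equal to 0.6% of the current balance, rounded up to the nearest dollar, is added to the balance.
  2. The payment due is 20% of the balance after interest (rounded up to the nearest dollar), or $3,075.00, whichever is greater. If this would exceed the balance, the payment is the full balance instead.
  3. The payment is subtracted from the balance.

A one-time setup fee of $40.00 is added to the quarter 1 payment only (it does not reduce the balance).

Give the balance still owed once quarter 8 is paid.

$541.48

# | Opening | Interest | Payment | Fee | End bal
1 | $30,143.48 | $181.00 | $6,065.00 | $40.00 | $24,259.48
2 | $24,259.48 | $146.00 | $4,882.00 | — | $19,523.48
3 | $19,523.48 | $118.00 | $3,929.00 | — | $15,712.48
4 | $15,712.48 | $95.00 | $3,162.00 | — | $12,645.48
5 | $12,645.48 | $76.00 | $3,075.00 | — | $9,646.48
6 | $9,646.48 | $58.00 | $3,075.00 | — | $6,629.48
7 | $6,629.48 | $40.00 | $3,075.00 | — | $3,594.48
8 | $3,594.48 | $22.00 | $3,075.00 | — | $541.48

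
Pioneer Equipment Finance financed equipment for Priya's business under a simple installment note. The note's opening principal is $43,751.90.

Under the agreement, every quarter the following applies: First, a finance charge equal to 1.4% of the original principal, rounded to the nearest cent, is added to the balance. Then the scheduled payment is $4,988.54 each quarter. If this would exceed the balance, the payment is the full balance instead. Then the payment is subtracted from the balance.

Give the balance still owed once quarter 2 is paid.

$34,999.88

# | Opening | Interest | Payment | End bal
1 | $43,751.90 | $612.53 | $4,988.54 | $39,375.89
2 | $39,375.89 | $612.53 | $4,988.54 | $34,999.88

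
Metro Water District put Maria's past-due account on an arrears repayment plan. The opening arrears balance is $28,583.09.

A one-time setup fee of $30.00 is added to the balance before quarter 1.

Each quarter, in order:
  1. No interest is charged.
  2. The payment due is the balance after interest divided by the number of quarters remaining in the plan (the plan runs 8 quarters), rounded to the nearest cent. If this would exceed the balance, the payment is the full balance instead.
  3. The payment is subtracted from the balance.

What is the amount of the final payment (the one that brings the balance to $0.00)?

$3,576.63

Quarter 1: $28,613.09 − $3,576.64 → $25,036.45
Quarter 2: $25,036.45 − $3,576.64 → $21,459.81
Quarter 3: $21,459.81 − $3,576.64 → $17,883.17
Quarter 4: $17,883.17 − $3,576.63 → $14,306.54
Quarter 5: $14,306.54 − $3,576.64 → $10,729.90
Quarter 6: $10,729.90 − $3,576.63 → $7,153.27
Quarter 7: $7,153.27 − $3,576.64 → $3,576.63
Quarter 8: $3,576.63 − $3,576.63 → $0.00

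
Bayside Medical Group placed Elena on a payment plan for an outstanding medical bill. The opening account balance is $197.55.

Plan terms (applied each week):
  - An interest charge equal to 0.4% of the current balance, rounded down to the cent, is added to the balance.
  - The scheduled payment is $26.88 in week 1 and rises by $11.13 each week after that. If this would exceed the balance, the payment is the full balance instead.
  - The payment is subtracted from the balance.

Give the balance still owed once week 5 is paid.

$0.00

Week 1: $197.55 +$0.79 interest = $198.34; pay $26.88 → $171.46
Week 2: $171.46 +$0.68 interest = $172.14; pay $38.01 → $134.13
Week 3: $134.13 +$0.53 interest = $134.66; pay $49.14 → $85.52
Week 4: $85.52 +$0.34 interest = $85.86; pay $60.27 → $25.59
Week 5: $25.59 +$0.10 interest = $25.69; pay $25.69 → $0.00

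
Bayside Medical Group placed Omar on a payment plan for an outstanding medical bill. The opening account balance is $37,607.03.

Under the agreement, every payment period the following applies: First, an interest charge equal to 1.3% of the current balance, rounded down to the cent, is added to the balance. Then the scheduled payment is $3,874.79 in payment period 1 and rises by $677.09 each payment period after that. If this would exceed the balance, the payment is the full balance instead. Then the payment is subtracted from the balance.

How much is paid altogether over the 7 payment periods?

# | Opening | Interest | Payment | End bal
1 | $37,607.03 | $488.89 | $3,874.79 | $34,221.13
2 | $34,221.13 | $444.87 | $4,551.88 | $30,114.12
3 | $30,114.12 | $391.48 | $5,228.97 | $25,276.63
4 | $25,276.63 | $328.59 | $5,906.06 | $19,699.16
5 | $19,699.16 | $256.08 | $6,583.15 | $13,372.09
6 | $13,372.09 | $173.83 | $7,260.24 | $6,285.68
7 | $6,285.68 | $81.71 | $6,367.39 | $0.00
Total paid: $39,772.48

$39,772.48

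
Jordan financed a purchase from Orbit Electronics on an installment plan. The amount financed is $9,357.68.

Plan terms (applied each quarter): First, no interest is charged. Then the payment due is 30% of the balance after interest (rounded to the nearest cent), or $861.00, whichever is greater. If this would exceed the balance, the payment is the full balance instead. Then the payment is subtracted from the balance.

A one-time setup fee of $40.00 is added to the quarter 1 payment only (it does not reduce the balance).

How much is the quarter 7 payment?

$524.78

Quarter 1: $9,357.68 − $2,807.30 (+ $40.00 fee) → $6,550.38
Quarter 2: $6,550.38 − $1,965.11 → $4,585.27
Quarter 3: $4,585.27 − $1,375.58 → $3,209.69
Quarter 4: $3,209.69 − $962.91 → $2,246.78
Quarter 5: $2,246.78 − $861.00 → $1,385.78
Quarter 6: $1,385.78 − $861.00 → $524.78
Quarter 7: $524.78 − $524.78 → $0.00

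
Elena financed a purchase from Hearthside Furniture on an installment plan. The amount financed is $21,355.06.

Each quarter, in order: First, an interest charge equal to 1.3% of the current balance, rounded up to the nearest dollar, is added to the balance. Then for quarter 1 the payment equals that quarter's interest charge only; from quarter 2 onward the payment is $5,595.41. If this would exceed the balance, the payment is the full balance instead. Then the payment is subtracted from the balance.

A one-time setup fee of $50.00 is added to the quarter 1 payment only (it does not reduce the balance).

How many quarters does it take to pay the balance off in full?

5

Quarter 1: opening $21,355.06; interest $278.00 → $21,633.06; payment $278.00 (+ $50.00 fee); balance $21,355.06
Quarter 2: opening $21,355.06; interest $278.00 → $21,633.06; payment $5,595.41; balance $16,037.65
Quarter 3: opening $16,037.65; interest $209.00 → $16,246.65; payment $5,595.41; balance $10,651.24
Quarter 4: opening $10,651.24; interest $139.00 → $10,790.24; payment $5,595.41; balance $5,194.83
Quarter 5: opening $5,194.83; interest $68.00 → $5,262.83; payment $5,262.83; balance $0.00
Balance reaches $0.00 in quarter 5.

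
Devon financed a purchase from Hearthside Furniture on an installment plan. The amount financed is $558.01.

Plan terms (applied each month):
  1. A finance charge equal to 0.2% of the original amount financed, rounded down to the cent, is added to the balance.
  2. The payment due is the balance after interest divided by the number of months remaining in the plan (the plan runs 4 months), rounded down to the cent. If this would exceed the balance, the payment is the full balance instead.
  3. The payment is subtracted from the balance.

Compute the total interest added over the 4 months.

$4.44

Month 1: $558.01 +$1.11 interest = $559.12; pay $139.78 → $419.34
Month 2: $419.34 +$1.11 interest = $420.45; pay $140.15 → $280.30
Month 3: $280.30 +$1.11 interest = $281.41; pay $140.70 → $140.71
Month 4: $140.71 +$1.11 interest = $141.82; pay $141.82 → $0.00
Total interest: $1.11 + $1.11 + $1.11 + $1.11 = $4.44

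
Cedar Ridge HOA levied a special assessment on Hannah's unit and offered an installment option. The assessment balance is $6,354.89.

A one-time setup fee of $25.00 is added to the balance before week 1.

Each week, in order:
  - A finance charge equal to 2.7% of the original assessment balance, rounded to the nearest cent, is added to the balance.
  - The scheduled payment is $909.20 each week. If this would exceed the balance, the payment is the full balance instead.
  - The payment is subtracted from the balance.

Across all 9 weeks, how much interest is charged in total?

$1,544.22

Week 1: opening $6,379.89; interest $171.58 → $6,551.47; payment $909.20; balance $5,642.27
Week 2: opening $5,642.27; interest $171.58 → $5,813.85; payment $909.20; balance $4,904.65
Week 3: opening $4,904.65; interest $171.58 → $5,076.23; payment $909.20; balance $4,167.03
Week 4: opening $4,167.03; interest $171.58 → $4,338.61; payment $909.20; balance $3,429.41
Week 5: opening $3,429.41; interest $171.58 → $3,600.99; payment $909.20; balance $2,691.79
Week 6: opening $2,691.79; interest $171.58 → $2,863.37; payment $909.20; balance $1,954.17
Week 7: opening $1,954.17; interest $171.58 → $2,125.75; payment $909.20; balance $1,216.55
Week 8: opening $1,216.55; interest $171.58 → $1,388.13; payment $909.20; balance $478.93
Week 9: opening $478.93; interest $171.58 → $650.51; payment $650.51; balance $0.00
Total interest: $171.58 + $171.58 + $171.58 + $171.58 + $171.58 + $171.58 + $171.58 + $171.58 + $171.58 = $1,544.22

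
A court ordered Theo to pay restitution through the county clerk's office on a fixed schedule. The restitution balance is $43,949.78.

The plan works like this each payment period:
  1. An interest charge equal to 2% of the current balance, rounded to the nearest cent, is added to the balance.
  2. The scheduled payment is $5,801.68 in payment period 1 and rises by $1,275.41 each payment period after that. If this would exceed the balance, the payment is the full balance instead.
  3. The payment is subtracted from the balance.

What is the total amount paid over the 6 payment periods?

$47,189.09

Payment period 1: $43,949.78 +$879.00 interest = $44,828.78; pay $5,801.68 → $39,027.10
Payment period 2: $39,027.10 +$780.54 interest = $39,807.64; pay $7,077.09 → $32,730.55
Payment period 3: $32,730.55 +$654.61 interest = $33,385.16; pay $8,352.50 → $25,032.66
Payment period 4: $25,032.66 +$500.65 interest = $25,533.31; pay $9,627.91 → $15,905.40
Payment period 5: $15,905.40 +$318.11 interest = $16,223.51; pay $10,903.32 → $5,320.19
Payment period 6: $5,320.19 +$106.40 interest = $5,426.59; pay $5,426.59 → $0.00
Total paid: $47,189.09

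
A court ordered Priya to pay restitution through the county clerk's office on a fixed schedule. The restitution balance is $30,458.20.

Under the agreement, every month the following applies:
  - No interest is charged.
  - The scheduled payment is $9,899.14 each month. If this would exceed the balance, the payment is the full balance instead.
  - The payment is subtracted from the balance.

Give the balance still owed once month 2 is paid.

$10,659.92

Month 1: $30,458.20 − $9,899.14 → $20,559.06
Month 2: $20,559.06 − $9,899.14 → $10,659.92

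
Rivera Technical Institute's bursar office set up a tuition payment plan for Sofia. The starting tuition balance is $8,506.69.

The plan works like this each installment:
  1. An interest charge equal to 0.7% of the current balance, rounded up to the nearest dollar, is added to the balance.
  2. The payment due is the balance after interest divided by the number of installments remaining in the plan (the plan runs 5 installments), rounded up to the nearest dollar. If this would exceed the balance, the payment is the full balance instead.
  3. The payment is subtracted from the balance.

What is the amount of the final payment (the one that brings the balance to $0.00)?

Installment 1: $8,506.69 +$60.00 interest = $8,566.69; pay $1,714.00 → $6,852.69
Installment 2: $6,852.69 +$48.00 interest = $6,900.69; pay $1,726.00 → $5,174.69
Installment 3: $5,174.69 +$37.00 interest = $5,211.69; pay $1,738.00 → $3,473.69
Installment 4: $3,473.69 +$25.00 interest = $3,498.69; pay $1,750.00 → $1,748.69
Installment 5: $1,748.69 +$13.00 interest = $1,761.69; pay $1,761.69 → $0.00

$1,761.69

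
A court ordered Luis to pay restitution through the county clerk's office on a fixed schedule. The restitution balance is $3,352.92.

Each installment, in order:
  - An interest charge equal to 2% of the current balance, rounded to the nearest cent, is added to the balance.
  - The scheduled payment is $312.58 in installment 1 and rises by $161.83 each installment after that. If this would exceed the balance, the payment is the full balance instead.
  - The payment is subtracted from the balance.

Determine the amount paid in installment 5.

Installment 1: opening $3,352.92; interest $67.06 → $3,419.98; payment $312.58; balance $3,107.40
Installment 2: opening $3,107.40; interest $62.15 → $3,169.55; payment $474.41; balance $2,695.14
Installment 3: opening $2,695.14; interest $53.90 → $2,749.04; payment $636.24; balance $2,112.80
Installment 4: opening $2,112.80; interest $42.26 → $2,155.06; payment $798.07; balance $1,356.99
Installment 5: opening $1,356.99; interest $27.14 → $1,384.13; payment $959.90; balance $424.23

$959.90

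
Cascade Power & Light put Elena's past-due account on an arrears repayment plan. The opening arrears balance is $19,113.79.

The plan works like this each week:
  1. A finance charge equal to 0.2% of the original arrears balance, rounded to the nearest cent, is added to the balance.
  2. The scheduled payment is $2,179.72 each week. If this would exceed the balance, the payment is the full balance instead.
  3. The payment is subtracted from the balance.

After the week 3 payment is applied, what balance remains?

$12,689.32

Week 1: $19,113.79 +$38.23 interest = $19,152.02; pay $2,179.72 → $16,972.30
Week 2: $16,972.30 +$38.23 interest = $17,010.53; pay $2,179.72 → $14,830.81
Week 3: $14,830.81 +$38.23 interest = $14,869.04; pay $2,179.72 → $12,689.32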